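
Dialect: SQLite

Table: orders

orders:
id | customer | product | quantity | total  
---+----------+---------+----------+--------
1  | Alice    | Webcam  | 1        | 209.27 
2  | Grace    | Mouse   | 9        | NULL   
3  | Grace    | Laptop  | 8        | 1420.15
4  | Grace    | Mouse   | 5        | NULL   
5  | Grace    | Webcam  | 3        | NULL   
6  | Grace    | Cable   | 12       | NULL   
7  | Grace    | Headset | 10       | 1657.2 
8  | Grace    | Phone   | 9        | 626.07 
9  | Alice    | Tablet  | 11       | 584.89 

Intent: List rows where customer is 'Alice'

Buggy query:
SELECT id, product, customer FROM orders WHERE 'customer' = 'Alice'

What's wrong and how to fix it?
Bug: Single quotes denote string literals in SQL; the column name is being compared as a constant string

Fix: Reference the column as customer without single quotes

Corrected query:
SELECT id, product, customer FROM orders WHERE customer = 'Alice'

Result:
id | product | customer
---+---------+---------
1  | Webcam  | Alice   
9  | Tablet  | Alice   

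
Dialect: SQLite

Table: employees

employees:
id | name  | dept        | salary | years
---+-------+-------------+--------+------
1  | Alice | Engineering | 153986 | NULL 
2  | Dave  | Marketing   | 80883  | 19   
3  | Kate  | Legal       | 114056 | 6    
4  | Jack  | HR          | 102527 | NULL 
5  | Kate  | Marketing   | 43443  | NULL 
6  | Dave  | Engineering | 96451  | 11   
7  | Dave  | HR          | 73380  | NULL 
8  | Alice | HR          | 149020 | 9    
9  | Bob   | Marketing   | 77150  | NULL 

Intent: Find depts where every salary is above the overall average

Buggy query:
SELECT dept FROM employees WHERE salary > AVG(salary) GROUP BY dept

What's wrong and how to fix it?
Bug: WHERE evaluates per row before aggregation, so AVG() is unavailable

Fix: Compute the overall average in a scalar subquery and compare each group's MIN against it in HAVING

Corrected query:
SELECT dept FROM employees GROUP BY dept HAVING MIN(salary) > (SELECT AVG(salary) FROM employees)

Result:
dept 
-----
Legal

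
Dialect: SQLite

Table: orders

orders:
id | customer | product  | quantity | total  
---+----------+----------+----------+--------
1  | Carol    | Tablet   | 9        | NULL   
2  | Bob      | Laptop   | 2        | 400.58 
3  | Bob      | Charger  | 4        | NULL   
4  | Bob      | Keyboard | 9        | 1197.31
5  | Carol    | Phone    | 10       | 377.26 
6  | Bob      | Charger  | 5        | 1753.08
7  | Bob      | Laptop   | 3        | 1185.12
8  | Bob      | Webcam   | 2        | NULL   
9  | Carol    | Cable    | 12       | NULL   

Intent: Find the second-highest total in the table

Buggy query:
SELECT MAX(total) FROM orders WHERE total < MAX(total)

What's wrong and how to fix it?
Bug: The inner MAX is an aggregate inside WHERE, which is not allowed

Fix: Put the inner MAX in a scalar subquery

Corrected query:
SELECT MAX(total) FROM orders WHERE total < (SELECT MAX(total) FROM orders)

Result:
MAX(total)
----------
1197.31   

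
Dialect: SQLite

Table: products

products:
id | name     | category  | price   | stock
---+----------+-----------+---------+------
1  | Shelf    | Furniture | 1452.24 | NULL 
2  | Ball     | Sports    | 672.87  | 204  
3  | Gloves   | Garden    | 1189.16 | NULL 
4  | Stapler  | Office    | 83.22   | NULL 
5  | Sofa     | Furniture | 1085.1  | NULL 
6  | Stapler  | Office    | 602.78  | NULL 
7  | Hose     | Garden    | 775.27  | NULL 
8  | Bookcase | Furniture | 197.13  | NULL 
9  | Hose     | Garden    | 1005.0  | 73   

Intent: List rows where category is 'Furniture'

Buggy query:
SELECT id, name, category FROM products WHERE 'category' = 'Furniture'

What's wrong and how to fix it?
Bug: 'category' in single quotes is a string literal, not the column; the comparison is literal-vs-literal and never true

Fix: Remove the quotes around the column name (or use double quotes for an identifier)

Corrected query:
SELECT id, name, category FROM products WHERE category = 'Furniture'

Result:
id | name     | category 
---+----------+----------
1  | Shelf    | Furniture
5  | Sofa     | Furniture
8  | Bookcase | Furniture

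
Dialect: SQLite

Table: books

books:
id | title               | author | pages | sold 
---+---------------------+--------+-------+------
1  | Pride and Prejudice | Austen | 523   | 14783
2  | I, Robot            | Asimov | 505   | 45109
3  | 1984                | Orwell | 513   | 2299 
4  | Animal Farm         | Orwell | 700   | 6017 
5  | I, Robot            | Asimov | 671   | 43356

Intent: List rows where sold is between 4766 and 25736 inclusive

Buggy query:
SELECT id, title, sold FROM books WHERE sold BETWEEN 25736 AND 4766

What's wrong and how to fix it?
Bug: BETWEEN expects the lower bound first; with 25736 AND 4766 the range is empty

Fix: Swap the bounds so the smaller value comes first

Corrected query:
SELECT id, title, sold FROM books WHERE sold BETWEEN 4766 AND 25736

Result:
id | title               | sold 
---+---------------------+------
1  | Pride and Prejudice | 14783
4  | Animal Farm         | 6017 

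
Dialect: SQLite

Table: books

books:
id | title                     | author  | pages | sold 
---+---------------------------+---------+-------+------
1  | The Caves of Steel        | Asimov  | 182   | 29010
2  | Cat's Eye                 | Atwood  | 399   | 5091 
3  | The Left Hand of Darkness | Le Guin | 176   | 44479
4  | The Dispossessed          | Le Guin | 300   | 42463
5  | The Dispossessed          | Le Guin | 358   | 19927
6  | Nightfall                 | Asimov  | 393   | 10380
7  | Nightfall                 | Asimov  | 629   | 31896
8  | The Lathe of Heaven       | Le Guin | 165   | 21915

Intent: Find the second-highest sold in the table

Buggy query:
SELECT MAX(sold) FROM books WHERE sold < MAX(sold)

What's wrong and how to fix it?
Bug: The inner MAX is an aggregate inside WHERE, which is not allowed

Fix: Put the inner MAX in a scalar subquery

Corrected query:
SELECT MAX(sold) FROM books WHERE sold < (SELECT MAX(sold) FROM books)

Result:
MAX(sold)
---------
42463    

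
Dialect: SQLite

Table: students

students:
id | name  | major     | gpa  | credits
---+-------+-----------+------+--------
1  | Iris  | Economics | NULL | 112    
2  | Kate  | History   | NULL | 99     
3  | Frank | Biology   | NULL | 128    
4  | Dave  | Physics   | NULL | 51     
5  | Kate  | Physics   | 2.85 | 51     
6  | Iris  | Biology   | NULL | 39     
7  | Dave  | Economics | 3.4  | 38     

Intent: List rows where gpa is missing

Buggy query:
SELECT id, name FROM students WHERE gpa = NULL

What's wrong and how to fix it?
Bug: '= NULL' is always unknown in SQL three-valued logic, so no rows match

Fix: Replace '= NULL' with 'IS NULL'

Corrected query:
SELECT id, name FROM students WHERE gpa IS NULL

Result:
id | name 
---+------
1  | Iris 
2  | Kate 
3  | Frank
4  | Dave 
6  | Iris 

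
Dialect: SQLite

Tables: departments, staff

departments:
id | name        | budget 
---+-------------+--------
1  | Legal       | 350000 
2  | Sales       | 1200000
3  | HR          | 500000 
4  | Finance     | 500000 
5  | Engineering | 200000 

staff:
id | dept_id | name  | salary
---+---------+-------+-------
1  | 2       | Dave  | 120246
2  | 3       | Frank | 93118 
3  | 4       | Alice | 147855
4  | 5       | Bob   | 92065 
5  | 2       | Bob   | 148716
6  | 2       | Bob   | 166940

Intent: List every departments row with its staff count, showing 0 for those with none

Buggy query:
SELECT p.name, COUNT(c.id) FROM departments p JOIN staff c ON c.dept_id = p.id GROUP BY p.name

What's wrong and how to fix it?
Bug: INNER JOIN drops departments rows that have no matching staff rows

Fix: Use LEFT JOIN so parents without children still appear (COUNT(c.id) gives 0)

Corrected query:
SELECT p.name, COUNT(c.id) FROM departments p LEFT JOIN staff c ON c.dept_id = p.id GROUP BY p.name

Result:
name        | COUNT(c.id)
------------+------------
Engineering | 1          
Finance     | 1          
HR          | 1          
Legal       | 0          
Sales       | 3          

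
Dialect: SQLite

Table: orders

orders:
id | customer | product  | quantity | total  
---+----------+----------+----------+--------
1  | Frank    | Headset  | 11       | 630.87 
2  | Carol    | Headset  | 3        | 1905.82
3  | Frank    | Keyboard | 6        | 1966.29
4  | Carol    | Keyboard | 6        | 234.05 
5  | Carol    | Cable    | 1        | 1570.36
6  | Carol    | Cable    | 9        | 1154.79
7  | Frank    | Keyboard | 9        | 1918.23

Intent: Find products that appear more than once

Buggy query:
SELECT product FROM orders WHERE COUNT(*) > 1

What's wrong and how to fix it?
Bug: COUNT(*) is an aggregate and cannot be used in WHERE

Fix: GROUP BY product, then filter groups with HAVING COUNT(*) > 1

Corrected query:
SELECT product FROM orders GROUP BY product HAVING COUNT(*) > 1

Result:
product 
--------
Cable   
Headset 
Keyboard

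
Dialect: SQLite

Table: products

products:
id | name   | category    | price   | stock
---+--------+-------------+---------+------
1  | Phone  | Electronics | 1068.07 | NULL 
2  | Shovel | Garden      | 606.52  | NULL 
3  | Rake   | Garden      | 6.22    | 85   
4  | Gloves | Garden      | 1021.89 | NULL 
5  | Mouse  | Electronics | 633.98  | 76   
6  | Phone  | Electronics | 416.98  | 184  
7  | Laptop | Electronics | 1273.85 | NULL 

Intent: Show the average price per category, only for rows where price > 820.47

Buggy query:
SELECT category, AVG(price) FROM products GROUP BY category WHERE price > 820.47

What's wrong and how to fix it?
Bug: Row-level WHERE must come before GROUP BY in the clause order

Fix: Move the WHERE clause before GROUP BY

Corrected query:
SELECT category, AVG(price) FROM products WHERE price > 820.47 GROUP BY category

Result:
category    | AVG(price)
------------+-----------
Electronics | 1170.96   
Garden      | 1021.89   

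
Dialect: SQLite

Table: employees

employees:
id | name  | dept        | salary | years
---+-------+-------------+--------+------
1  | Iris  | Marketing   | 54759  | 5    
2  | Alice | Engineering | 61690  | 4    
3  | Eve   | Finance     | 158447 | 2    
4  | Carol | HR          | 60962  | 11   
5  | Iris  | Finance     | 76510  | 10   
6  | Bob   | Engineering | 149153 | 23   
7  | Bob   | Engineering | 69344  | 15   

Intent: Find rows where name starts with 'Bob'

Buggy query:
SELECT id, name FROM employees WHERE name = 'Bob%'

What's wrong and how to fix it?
Bug: '=' compares the literal string including the % character; pattern matching needs LIKE

Fix: Replace '=' with LIKE so 'Bob%' is treated as a pattern

Corrected query:
SELECT id, name FROM employees WHERE name LIKE 'Bob%'

Result:
id | name
---+-----
6  | Bob 
7  | Bob 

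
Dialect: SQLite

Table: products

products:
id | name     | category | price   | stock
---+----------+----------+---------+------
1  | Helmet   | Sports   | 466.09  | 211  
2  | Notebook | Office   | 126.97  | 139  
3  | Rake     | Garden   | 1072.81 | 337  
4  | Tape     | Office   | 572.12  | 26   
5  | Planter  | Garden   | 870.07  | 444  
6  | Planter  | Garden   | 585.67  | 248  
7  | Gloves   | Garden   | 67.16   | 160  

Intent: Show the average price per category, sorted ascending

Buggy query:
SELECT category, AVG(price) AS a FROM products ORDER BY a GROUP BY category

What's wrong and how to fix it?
Bug: GROUP BY must precede ORDER BY

Fix: Move ORDER BY to the end, after GROUP BY

Corrected query:
SELECT category, AVG(price) AS a FROM products GROUP BY category ORDER BY a

Result:
category | a       
---------+---------
Office   | 349.545 
Sports   | 466.09  
Garden   | 648.9275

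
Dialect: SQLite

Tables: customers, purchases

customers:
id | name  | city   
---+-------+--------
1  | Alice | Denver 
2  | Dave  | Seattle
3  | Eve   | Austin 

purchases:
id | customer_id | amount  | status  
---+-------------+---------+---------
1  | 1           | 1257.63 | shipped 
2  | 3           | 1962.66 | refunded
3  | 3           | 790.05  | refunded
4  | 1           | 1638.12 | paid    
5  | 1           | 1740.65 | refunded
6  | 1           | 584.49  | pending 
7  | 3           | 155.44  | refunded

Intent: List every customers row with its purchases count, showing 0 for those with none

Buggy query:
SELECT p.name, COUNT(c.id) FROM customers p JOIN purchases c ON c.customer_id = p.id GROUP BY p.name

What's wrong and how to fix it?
Bug: An inner join excludes parents with zero children

Fix: Use LEFT JOIN so parents without children still appear (COUNT(c.id) gives 0)

Corrected query:
SELECT p.name, COUNT(c.id) FROM customers p LEFT JOIN purchases c ON c.customer_id = p.id GROUP BY p.name

Result:
name  | COUNT(c.id)
------+------------
Alice | 4          
Dave  | 0          
Eve   | 3          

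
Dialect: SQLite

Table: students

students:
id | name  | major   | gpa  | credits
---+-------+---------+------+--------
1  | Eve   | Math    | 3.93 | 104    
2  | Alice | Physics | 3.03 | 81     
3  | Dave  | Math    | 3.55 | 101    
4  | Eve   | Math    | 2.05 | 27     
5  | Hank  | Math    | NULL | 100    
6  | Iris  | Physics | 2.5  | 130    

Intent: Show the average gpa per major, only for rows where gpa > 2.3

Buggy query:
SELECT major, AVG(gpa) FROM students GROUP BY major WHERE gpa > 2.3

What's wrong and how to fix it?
Bug: Row-level WHERE must come before GROUP BY in the clause order

Fix: Move the WHERE clause before GROUP BY

Corrected query:
SELECT major, AVG(gpa) FROM students WHERE gpa > 2.3 GROUP BY major

Result:
major   | AVG(gpa)
--------+---------
Math    | 3.74    
Physics | 2.765   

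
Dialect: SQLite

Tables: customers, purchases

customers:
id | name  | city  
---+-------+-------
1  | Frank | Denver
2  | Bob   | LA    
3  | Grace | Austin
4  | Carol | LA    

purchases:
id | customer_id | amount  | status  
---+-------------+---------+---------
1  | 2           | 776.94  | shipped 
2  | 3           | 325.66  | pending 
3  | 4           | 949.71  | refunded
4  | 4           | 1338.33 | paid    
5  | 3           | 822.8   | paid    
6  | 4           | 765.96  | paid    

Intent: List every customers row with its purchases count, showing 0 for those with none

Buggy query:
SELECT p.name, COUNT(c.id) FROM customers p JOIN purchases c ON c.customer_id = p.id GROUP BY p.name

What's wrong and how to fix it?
Bug: INNER JOIN drops customers rows that have no matching purchases rows

Fix: Switch to LEFT JOIN to retain unmatched parent rows

Corrected query:
SELECT p.name, COUNT(c.id) FROM customers p LEFT JOIN purchases c ON c.customer_id = p.id GROUP BY p.name

Result:
name  | COUNT(c.id)
------+------------
Bob   | 1          
Carol | 3          
Frank | 0          
Grace | 2          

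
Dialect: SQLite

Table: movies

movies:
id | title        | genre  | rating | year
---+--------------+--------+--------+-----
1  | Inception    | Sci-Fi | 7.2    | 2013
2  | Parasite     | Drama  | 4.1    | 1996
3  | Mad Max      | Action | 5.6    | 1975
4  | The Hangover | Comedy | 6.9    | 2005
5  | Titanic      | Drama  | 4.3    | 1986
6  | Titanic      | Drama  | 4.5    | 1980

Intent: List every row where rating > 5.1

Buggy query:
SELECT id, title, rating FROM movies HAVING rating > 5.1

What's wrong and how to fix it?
Bug: This is a non-aggregate query (no GROUP BY, no aggregates), so in SQLite the HAVING clause is invalid here; a row-level condition belongs in WHERE

Fix: Replace HAVING with WHERE since the condition applies to individual rows

Corrected query:
SELECT id, title, rating FROM movies WHERE rating > 5.1

Result:
id | title        | rating
---+--------------+-------
1  | Inception    | 7.2   
3  | Mad Max      | 5.6   
4  | The Hangover | 6.9   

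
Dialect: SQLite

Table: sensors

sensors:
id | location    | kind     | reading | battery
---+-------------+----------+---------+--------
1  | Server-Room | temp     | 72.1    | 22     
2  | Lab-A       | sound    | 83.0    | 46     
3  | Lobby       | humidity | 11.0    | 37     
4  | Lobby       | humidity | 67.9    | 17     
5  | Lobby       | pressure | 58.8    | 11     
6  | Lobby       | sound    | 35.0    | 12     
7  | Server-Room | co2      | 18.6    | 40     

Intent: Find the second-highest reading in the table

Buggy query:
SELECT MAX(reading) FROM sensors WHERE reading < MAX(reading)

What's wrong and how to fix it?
Bug: The inner MAX is an aggregate inside WHERE, which is not allowed

Fix: Compute the overall MAX in a subquery, then take MAX of rows below it

Corrected query:
SELECT MAX(reading) FROM sensors WHERE reading < (SELECT MAX(reading) FROM sensors)

Result:
MAX(reading)
------------
72.1        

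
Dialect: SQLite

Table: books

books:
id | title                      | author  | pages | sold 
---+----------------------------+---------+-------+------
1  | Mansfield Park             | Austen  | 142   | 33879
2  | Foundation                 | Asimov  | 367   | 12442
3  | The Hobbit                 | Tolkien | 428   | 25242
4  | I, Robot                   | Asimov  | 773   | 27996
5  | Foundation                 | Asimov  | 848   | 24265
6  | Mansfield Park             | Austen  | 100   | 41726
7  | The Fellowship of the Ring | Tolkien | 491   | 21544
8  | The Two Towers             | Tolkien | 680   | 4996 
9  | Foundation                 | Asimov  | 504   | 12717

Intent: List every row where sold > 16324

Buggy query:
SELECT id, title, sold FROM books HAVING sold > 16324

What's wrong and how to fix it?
Bug: This is a non-aggregate query (no GROUP BY, no aggregates), so in SQLite the HAVING clause is invalid here; a row-level condition belongs in WHERE

Fix: Replace HAVING with WHERE since the condition applies to individual rows

Corrected query:
SELECT id, title, sold FROM books WHERE sold > 16324

Result:
id | title                      | sold 
---+----------------------------+------
1  | Mansfield Park             | 33879
3  | The Hobbit                 | 25242
4  | I, Robot                   | 27996
5  | Foundation                 | 24265
6  | Mansfield Park             | 41726
7  | The Fellowship of the Ring | 21544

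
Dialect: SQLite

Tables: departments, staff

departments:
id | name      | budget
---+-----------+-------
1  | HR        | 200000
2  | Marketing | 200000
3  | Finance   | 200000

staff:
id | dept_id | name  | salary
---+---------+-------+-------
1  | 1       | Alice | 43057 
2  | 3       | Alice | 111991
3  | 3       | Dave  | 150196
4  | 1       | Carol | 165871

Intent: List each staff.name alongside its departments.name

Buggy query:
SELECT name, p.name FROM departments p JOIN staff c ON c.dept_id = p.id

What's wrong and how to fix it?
Bug: 'name' exists in both joined tables, so the database can't tell which one is meant

Fix: Prefix ambiguous columns with the table alias

Corrected query:
SELECT c.name, p.name FROM departments p JOIN staff c ON c.dept_id = p.id

Result:
name  | name   
------+--------
Alice | HR     
Alice | Finance
Dave  | Finance
Carol | HR     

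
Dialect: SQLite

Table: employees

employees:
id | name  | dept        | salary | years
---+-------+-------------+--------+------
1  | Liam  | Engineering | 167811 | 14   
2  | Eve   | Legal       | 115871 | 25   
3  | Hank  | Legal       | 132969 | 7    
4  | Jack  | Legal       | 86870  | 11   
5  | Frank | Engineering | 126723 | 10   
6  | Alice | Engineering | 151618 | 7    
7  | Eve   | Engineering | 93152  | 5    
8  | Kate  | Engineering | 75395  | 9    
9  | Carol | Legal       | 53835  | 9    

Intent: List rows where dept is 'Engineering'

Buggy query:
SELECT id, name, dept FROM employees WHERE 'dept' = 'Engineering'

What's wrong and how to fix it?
Bug: 'dept' in single quotes is a string literal, not the column; the comparison is literal-vs-literal and never true

Fix: Reference the column as dept without single quotes

Corrected query:
SELECT id, name, dept FROM employees WHERE dept = 'Engineering'

Result:
id | name  | dept       
---+-------+------------
1  | Liam  | Engineering
5  | Frank | Engineering
6  | Alice | Engineering
7  | Eve   | Engineering
8  | Kate  | Engineering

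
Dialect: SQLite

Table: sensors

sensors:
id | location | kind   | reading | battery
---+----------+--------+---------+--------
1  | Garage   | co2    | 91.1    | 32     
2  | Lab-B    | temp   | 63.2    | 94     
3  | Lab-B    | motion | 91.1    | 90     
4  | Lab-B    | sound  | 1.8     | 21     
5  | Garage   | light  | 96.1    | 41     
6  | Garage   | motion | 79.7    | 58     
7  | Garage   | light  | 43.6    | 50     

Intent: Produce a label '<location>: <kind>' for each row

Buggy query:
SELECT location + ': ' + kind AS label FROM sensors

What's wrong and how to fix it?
Bug: '+' is numeric addition; on text columns SQLite converts them to 0 instead of concatenating

Fix: Replace + with || to concatenate text

Corrected query:
SELECT location || ': ' || kind AS label FROM sensors

Result:
label         
--------------
Garage: co2   
Lab-B: temp   
Lab-B: motion 
Lab-B: sound  
Garage: light 
Garage: motion
Garage: light 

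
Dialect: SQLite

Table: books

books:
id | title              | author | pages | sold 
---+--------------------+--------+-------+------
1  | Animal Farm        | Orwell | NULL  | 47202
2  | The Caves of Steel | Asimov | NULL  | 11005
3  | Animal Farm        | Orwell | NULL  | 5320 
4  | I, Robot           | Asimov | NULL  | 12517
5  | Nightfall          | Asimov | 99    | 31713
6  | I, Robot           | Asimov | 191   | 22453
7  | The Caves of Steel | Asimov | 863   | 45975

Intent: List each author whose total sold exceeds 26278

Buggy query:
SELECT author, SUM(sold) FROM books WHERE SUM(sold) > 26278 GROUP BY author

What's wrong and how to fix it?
Bug: Aggregate functions cannot appear in a WHERE clause

Fix: Use HAVING (which filters groups after aggregation) instead of WHERE

Corrected query:
SELECT author, SUM(sold) FROM books GROUP BY author HAVING SUM(sold) > 26278

Result:
author | SUM(sold)
-------+----------
Asimov | 123663   
Orwell | 52522    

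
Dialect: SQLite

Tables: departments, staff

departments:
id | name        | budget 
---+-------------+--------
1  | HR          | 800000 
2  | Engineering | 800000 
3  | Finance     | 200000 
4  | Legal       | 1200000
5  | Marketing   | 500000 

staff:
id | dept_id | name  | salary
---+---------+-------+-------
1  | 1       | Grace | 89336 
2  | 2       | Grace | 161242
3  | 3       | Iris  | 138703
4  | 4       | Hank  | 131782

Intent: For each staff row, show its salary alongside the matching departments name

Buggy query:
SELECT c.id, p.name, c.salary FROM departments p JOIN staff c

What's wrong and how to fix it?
Bug: Missing join condition: each staff row is matched to all departments rows instead of just its own

Fix: Add ON c.dept_id = p.id to the JOIN

Corrected query:
SELECT c.id, p.name, c.salary FROM departments p JOIN staff c ON c.dept_id = p.id

Result:
id | name        | salary
---+-------------+-------
1  | HR          | 89336 
2  | Engineering | 161242
3  | Finance     | 138703
4  | Legal       | 131782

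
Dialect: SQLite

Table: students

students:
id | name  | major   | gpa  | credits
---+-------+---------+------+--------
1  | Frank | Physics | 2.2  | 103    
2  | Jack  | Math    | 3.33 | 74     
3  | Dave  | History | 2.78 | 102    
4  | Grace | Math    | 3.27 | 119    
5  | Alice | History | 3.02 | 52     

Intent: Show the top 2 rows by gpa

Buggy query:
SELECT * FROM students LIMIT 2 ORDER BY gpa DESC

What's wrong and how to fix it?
Bug: LIMIT must come after ORDER BY

Fix: Sort with ORDER BY, then apply LIMIT

Corrected query:
SELECT * FROM students ORDER BY gpa DESC LIMIT 2

Result:
id | name  | major | gpa  | credits
---+-------+-------+------+--------
2  | Jack  | Math  | 3.33 | 74     
4  | Grace | Math  | 3.27 | 119    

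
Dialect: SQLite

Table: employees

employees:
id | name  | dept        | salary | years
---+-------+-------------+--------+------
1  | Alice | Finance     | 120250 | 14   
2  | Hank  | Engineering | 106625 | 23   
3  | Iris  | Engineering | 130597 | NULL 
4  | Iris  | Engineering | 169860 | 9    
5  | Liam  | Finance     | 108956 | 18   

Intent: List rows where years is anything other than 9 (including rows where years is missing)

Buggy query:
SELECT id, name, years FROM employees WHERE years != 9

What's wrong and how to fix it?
Bug: Inequality against NULL is unknown, not true; rows with NULL are dropped

Fix: Handle NULL separately with IS NULL alongside the inequality

Corrected query:
SELECT id, name, years FROM employees WHERE years != 9 OR years IS NULL

Result:
id | name  | years
---+-------+------
1  | Alice | 14   
2  | Hank  | 23   
3  | Iris  | NULL 
5  | Liam  | 18   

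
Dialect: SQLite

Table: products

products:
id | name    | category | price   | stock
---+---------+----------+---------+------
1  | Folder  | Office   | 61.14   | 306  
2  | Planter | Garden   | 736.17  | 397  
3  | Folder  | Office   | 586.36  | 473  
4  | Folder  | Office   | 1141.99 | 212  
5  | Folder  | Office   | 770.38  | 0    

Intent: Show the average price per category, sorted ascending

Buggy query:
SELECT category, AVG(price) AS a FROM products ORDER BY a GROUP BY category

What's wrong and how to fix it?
Bug: GROUP BY must precede ORDER BY

Fix: Reorder: SELECT … FROM … GROUP BY … ORDER BY …

Corrected query:
SELECT category, AVG(price) AS a FROM products GROUP BY category ORDER BY a

Result:
category | a       
---------+---------
Office   | 639.9675
Garden   | 736.17  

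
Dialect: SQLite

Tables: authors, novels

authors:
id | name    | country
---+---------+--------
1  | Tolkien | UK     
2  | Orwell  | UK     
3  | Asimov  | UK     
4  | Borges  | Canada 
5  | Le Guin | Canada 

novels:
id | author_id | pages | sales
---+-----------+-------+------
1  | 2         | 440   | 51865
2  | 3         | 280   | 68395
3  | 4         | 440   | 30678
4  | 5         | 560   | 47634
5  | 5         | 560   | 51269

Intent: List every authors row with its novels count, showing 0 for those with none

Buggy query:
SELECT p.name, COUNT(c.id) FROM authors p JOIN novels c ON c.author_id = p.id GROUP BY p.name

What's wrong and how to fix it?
Bug: INNER JOIN drops authors rows that have no matching novels rows

Fix: Switch to LEFT JOIN to retain unmatched parent rows

Corrected query:
SELECT p.name, COUNT(c.id) FROM authors p LEFT JOIN novels c ON c.author_id = p.id GROUP BY p.name

Result:
name    | COUNT(c.id)
--------+------------
Asimov  | 1          
Borges  | 1          
Le Guin | 2          
Orwell  | 1          
Tolkien | 0          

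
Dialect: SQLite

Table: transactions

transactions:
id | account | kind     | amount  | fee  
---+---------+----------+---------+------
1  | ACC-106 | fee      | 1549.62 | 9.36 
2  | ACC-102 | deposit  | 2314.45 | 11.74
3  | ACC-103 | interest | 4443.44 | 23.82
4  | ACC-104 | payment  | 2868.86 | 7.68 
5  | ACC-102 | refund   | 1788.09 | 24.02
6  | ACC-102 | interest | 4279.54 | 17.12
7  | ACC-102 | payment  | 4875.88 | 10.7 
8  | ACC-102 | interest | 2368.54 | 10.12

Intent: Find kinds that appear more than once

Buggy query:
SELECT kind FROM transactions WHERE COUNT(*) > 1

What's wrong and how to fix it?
Bug: WHERE can't reference COUNT(*); aggregates are computed after WHERE

Fix: Group first, then use HAVING for the count condition

Corrected query:
SELECT kind FROM transactions GROUP BY kind HAVING COUNT(*) > 1

Result:
kind    
--------
interest
payment 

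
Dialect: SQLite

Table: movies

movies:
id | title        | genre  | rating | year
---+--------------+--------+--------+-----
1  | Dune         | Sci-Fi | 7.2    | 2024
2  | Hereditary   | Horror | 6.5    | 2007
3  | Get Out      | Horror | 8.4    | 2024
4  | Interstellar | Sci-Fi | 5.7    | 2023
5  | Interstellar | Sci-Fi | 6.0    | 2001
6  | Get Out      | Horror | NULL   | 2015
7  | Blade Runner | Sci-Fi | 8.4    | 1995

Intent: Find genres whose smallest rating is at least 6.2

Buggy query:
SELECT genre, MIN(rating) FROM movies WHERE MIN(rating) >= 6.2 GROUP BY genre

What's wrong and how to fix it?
Bug: MIN() in WHERE is a misuse of aggregate

Fix: Use HAVING for the per-group MIN condition

Corrected query:
SELECT genre, MIN(rating) FROM movies GROUP BY genre HAVING MIN(rating) >= 6.2

Result:
genre  | MIN(rating)
-------+------------
Horror | 6.5        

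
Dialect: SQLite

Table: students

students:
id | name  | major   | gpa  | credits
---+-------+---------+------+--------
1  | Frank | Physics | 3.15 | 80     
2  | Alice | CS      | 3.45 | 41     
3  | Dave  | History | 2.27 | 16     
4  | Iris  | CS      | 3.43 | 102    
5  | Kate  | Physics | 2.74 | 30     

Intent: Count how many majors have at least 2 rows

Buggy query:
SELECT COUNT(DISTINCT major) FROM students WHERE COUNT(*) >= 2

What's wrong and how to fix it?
Bug: COUNT(*) cannot appear in WHERE; the per-group count doesn't exist yet

Fix: Group first with HAVING COUNT(*) >= 2, then COUNT the resulting groups

Corrected query:
SELECT COUNT(*) FROM (SELECT major FROM students GROUP BY major HAVING COUNT(*) >= 2)

Result:
COUNT(*)
--------
2       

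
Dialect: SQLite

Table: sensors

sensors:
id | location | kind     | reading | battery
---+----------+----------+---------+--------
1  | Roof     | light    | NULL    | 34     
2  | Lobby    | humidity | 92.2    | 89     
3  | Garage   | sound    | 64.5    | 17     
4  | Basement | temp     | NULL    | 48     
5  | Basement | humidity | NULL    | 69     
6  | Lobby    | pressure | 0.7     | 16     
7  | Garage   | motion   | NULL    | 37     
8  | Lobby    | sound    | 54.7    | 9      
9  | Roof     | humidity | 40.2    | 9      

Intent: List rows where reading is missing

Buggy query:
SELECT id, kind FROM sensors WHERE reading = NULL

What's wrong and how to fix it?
Bug: Comparing to NULL with '=' never matches; NULL = NULL is unknown, not true

Fix: Use IS NULL to test for NULL

Corrected query:
SELECT id, kind FROM sensors WHERE reading IS NULL

Result:
id | kind    
---+---------
1  | light   
4  | temp    
5  | humidity
7  | motion  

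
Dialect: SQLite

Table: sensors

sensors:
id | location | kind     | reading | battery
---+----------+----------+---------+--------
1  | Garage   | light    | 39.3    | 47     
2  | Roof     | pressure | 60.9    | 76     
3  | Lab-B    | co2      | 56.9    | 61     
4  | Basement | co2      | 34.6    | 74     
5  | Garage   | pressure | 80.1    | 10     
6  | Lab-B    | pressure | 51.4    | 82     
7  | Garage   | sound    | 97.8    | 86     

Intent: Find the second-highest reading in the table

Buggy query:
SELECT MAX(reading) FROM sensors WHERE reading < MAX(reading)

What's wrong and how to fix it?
Bug: The inner MAX is an aggregate inside WHERE, which is not allowed

Fix: Put the inner MAX in a scalar subquery

Corrected query:
SELECT MAX(reading) FROM sensors WHERE reading < (SELECT MAX(reading) FROM sensors)

Result:
MAX(reading)
------------
80.1        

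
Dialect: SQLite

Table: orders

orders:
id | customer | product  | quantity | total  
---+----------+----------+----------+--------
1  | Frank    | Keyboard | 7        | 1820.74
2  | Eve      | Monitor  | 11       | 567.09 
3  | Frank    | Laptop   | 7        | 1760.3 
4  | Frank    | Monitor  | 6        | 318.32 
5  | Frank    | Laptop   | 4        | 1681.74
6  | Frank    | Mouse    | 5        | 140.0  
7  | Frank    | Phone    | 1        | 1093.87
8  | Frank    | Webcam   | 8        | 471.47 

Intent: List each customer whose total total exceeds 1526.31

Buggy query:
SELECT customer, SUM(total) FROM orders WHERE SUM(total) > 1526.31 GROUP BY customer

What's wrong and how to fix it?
Bug: SUM(total) is an aggregate, but WHERE filters rows before aggregation

Fix: Move the aggregate condition to a HAVING clause

Corrected query:
SELECT customer, SUM(total) FROM orders GROUP BY customer HAVING SUM(total) > 1526.31

Result:
customer | SUM(total)
---------+-----------
Frank    | 7286.44   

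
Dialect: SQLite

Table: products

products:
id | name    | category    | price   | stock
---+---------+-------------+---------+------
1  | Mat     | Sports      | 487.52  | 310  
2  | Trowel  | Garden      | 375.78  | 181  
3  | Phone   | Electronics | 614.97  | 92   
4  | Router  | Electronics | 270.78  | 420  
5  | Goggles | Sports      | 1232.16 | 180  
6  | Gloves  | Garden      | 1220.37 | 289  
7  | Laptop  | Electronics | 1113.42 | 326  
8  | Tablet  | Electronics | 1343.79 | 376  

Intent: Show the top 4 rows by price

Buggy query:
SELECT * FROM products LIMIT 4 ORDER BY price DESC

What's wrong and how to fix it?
Bug: LIMIT must come after ORDER BY

Fix: Sort with ORDER BY, then apply LIMIT

Corrected query:
SELECT * FROM products ORDER BY price DESC LIMIT 4

Result:
id | name    | category    | price   | stock
---+---------+-------------+---------+------
8  | Tablet  | Electronics | 1343.79 | 376  
5  | Goggles | Sports      | 1232.16 | 180  
6  | Gloves  | Garden      | 1220.37 | 289  
7  | Laptop  | Electronics | 1113.42 | 326  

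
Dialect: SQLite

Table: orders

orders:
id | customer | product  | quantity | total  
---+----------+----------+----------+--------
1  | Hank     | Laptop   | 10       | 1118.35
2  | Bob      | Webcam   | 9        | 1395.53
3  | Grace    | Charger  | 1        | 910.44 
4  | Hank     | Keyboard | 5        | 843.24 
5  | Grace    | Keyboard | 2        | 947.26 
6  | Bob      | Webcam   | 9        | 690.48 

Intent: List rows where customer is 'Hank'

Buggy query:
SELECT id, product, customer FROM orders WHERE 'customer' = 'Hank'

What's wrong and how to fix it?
Bug: 'customer' in single quotes is a string literal, not the column; the comparison is literal-vs-literal and never true

Fix: Reference the column as customer without single quotes

Corrected query:
SELECT id, product, customer FROM orders WHERE customer = 'Hank'

Result:
id | product  | customer
---+----------+---------
1  | Laptop   | Hank    
4  | Keyboard | Hank    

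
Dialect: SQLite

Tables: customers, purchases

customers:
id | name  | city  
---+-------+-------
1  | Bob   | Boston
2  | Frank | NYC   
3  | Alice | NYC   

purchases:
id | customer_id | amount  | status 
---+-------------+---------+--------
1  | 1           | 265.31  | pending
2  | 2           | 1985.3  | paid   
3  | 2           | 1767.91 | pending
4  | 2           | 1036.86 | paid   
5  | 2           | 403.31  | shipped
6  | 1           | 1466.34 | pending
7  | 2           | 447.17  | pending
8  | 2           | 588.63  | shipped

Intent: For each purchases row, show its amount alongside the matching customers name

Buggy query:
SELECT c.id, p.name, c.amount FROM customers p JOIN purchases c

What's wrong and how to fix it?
Bug: JOIN with no ON clause produces a cartesian product; every purchases row pairs with every customers row

Fix: Specify the join condition linking the foreign key to the parent id

Corrected query:
SELECT c.id, p.name, c.amount FROM customers p JOIN purchases c ON c.customer_id = p.id

Result:
id | name  | amount 
---+-------+--------
1  | Bob   | 265.31 
2  | Frank | 1985.3 
3  | Frank | 1767.91
4  | Frank | 1036.86
5  | Frank | 403.31 
6  | Bob   | 1466.34
7  | Frank | 447.17 
8  | Frank | 588.63 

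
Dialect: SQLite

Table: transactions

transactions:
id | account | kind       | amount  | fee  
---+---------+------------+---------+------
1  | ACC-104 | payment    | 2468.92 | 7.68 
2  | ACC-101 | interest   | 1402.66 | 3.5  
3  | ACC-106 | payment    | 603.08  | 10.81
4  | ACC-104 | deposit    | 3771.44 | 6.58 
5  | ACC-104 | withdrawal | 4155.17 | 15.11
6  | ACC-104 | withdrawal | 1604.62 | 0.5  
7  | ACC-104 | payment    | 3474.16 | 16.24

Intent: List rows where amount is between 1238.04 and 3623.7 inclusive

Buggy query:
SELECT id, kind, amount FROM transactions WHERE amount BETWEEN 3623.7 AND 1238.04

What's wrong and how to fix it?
Bug: BETWEEN expects the lower bound first; with 3623.7 AND 1238.04 the range is empty

Fix: Swap the bounds so the smaller value comes first

Corrected query:
SELECT id, kind, amount FROM transactions WHERE amount BETWEEN 1238.04 AND 3623.7

Result:
id | kind       | amount 
---+------------+--------
1  | payment    | 2468.92
2  | interest   | 1402.66
6  | withdrawal | 1604.62
7  | payment    | 3474.16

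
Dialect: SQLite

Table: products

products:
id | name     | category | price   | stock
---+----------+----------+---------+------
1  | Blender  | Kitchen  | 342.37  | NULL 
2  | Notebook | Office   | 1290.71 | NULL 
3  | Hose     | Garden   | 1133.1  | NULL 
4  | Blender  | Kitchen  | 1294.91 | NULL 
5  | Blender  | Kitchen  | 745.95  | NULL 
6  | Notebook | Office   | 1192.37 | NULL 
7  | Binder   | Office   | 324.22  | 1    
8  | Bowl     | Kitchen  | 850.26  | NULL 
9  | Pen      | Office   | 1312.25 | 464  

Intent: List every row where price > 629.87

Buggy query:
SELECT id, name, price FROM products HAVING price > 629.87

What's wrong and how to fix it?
Bug: This is a non-aggregate query (no GROUP BY, no aggregates), so in SQLite the HAVING clause is invalid here; a row-level condition belongs in WHERE

Fix: Use WHERE for row-level filtering

Corrected query:
SELECT id, name, price FROM products WHERE price > 629.87

Result:
id | name     | price  
---+----------+--------
2  | Notebook | 1290.71
3  | Hose     | 1133.1 
4  | Blender  | 1294.91
5  | Blender  | 745.95 
6  | Notebook | 1192.37
8  | Bowl     | 850.26 
9  | Pen      | 1312.25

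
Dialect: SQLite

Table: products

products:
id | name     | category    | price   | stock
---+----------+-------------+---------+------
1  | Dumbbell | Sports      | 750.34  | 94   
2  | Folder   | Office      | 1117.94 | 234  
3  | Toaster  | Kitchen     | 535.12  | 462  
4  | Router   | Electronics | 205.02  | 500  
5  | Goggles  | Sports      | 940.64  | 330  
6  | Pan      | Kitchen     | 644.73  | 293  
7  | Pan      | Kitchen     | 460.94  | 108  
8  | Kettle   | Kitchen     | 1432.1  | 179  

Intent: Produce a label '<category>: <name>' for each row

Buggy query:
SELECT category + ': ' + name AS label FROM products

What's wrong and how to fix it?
Bug: SQLite uses || for string concatenation; + coerces text to numbers (yielding 0)

Fix: Replace + with || to concatenate text

Corrected query:
SELECT category || ': ' || name AS label FROM products

Result:
label              
-------------------
Sports: Dumbbell   
Office: Folder     
Kitchen: Toaster   
Electronics: Router
Sports: Goggles    
Kitchen: Pan       
Kitchen: Pan       
Kitchen: Kettle    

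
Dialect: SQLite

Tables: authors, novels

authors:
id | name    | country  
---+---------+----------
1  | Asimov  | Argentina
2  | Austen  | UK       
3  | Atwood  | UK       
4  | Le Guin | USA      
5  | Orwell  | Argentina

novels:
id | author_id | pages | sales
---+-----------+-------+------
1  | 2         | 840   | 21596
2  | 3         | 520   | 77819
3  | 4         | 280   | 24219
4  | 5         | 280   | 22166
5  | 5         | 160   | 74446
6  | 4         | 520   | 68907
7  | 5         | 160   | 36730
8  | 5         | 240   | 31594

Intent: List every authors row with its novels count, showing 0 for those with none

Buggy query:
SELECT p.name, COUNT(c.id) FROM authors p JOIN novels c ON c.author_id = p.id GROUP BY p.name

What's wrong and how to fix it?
Bug: INNER JOIN drops authors rows that have no matching novels rows

Fix: Use LEFT JOIN so parents without children still appear (COUNT(c.id) gives 0)

Corrected query:
SELECT p.name, COUNT(c.id) FROM authors p LEFT JOIN novels c ON c.author_id = p.id GROUP BY p.name

Result:
name    | COUNT(c.id)
--------+------------
Asimov  | 0          
Atwood  | 1          
Austen  | 1          
Le Guin | 2          
Orwell  | 4          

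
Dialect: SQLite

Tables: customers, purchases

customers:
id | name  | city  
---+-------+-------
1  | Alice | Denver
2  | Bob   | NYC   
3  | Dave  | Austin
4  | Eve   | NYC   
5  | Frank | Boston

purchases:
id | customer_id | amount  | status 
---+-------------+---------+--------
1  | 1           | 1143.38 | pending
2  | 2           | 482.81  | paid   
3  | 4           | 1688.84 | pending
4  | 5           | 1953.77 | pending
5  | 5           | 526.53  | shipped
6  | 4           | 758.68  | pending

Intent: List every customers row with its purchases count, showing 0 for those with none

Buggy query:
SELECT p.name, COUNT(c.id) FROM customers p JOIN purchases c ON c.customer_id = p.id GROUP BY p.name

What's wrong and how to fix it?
Bug: INNER JOIN drops customers rows that have no matching purchases rows

Fix: Use LEFT JOIN so parents without children still appear (COUNT(c.id) gives 0)

Corrected query:
SELECT p.name, COUNT(c.id) FROM customers p LEFT JOIN purchases c ON c.customer_id = p.id GROUP BY p.name

Result:
name  | COUNT(c.id)
------+------------
Alice | 1          
Bob   | 1          
Dave  | 0          
Eve   | 2          
Frank | 2          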